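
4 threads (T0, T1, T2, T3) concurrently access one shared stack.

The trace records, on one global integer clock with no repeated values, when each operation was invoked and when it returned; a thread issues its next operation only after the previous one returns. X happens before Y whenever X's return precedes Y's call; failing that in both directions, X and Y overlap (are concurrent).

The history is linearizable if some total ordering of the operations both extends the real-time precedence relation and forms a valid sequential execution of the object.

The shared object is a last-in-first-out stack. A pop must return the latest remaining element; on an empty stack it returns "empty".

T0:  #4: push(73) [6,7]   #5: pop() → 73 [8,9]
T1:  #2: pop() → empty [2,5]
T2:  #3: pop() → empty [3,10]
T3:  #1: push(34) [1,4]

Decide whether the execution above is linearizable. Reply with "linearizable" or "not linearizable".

linearizable

one valid linearization: #2, #3, #1, #4, #5
after step 1 (#2 pop() → empty): stack <>
after step 2 (#3 pop() → empty): stack <>
after step 3 (#1 push(34)): stack <34>
after step 4 (#4 push(73)): stack <34,73>
after step 5 (#5 pop() → 73): stack <34>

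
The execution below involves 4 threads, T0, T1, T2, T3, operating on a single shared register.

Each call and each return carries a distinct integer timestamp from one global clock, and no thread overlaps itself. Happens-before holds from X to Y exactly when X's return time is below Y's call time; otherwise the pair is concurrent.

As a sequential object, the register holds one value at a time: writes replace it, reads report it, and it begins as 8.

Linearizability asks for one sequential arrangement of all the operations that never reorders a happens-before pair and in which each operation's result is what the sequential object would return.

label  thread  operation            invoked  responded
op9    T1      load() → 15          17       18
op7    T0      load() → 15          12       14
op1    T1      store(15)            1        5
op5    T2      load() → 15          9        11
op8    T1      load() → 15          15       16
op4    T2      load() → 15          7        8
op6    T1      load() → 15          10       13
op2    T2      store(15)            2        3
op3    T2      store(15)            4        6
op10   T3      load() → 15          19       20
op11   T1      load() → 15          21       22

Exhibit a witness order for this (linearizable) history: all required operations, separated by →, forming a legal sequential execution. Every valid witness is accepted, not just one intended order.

op1 → op2 → op3 → op4 → op5 → op6 → op7 → op8 → op9 → op10 → op11

1. op1 store(15), leaving value 15
2. op2 store(15), leaving value 15
3. op3 store(15), leaving value 15
4. op4 load() → 15, leaving value 15
5. op5 load() → 15, leaving value 15
6. op6 load() → 15, leaving value 15
7. op7 load() → 15, leaving value 15
8. op8 load() → 15, leaving value 15
9. op9 load() → 15, leaving value 15
10. op10 load() → 15, leaving value 15
11. op11 load() → 15, leaving value 15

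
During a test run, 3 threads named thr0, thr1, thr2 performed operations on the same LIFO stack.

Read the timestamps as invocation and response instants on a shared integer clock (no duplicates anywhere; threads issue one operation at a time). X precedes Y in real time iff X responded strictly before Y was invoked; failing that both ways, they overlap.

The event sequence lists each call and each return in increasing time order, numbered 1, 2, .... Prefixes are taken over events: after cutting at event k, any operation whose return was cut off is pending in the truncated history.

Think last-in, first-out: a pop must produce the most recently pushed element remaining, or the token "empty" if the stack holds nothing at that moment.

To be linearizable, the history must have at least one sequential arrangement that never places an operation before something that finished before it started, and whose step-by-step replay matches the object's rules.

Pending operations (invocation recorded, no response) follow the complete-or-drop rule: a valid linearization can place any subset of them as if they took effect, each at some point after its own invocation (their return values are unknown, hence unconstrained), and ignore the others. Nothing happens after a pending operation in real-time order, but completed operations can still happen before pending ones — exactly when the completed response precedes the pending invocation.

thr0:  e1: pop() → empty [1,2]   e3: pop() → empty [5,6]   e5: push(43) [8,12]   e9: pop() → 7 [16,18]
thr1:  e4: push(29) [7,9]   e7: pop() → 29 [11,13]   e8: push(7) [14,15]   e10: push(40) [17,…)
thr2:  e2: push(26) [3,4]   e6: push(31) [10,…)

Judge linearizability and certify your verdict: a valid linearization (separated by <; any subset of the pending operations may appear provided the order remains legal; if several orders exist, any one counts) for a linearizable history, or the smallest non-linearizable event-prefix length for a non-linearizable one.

not linearizable — minimal violating prefix: 6 events

prefix check: 1..5 passes, 1..6 fails once e3's time-6 response joins
exhaustive check: the 3 completed LIFO stack ops admit one real-time order; illegal
e.g. e1, e2, e3: illegal at step 3, since e3 pop() → empty cannot apply there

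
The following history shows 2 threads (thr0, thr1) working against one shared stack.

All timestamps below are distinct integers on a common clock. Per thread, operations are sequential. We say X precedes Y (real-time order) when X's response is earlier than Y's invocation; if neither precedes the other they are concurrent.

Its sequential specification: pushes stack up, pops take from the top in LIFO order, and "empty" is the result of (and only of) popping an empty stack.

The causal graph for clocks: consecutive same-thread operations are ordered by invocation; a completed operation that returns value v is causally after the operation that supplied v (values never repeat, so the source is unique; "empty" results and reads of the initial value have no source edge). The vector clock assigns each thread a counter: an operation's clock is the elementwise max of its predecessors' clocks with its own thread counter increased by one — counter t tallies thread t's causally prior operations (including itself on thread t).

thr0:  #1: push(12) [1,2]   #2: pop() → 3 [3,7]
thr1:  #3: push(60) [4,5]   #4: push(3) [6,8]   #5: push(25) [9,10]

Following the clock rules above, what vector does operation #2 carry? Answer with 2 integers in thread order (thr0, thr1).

invoked at 4, #3 has no predecessors; its own thr1 bump gives (0, 1)
invoked at 1, #1 has no predecessors; its own thr0 bump gives (1, 0)
invoked at 6, #4 merges VC(#3)=(0, 1) and bumps thr1's slot → (0, 2)
invoked at 9, #5 merges VC(#4)=(0, 2) and bumps thr1's slot → (0, 3)
invoked at 3, #2 merges VC(#1)=(1, 0), VC(#4)=(0, 2) and bumps thr0's slot → (2, 2)
target: VC(#2) = (2, 2)

(2, 2)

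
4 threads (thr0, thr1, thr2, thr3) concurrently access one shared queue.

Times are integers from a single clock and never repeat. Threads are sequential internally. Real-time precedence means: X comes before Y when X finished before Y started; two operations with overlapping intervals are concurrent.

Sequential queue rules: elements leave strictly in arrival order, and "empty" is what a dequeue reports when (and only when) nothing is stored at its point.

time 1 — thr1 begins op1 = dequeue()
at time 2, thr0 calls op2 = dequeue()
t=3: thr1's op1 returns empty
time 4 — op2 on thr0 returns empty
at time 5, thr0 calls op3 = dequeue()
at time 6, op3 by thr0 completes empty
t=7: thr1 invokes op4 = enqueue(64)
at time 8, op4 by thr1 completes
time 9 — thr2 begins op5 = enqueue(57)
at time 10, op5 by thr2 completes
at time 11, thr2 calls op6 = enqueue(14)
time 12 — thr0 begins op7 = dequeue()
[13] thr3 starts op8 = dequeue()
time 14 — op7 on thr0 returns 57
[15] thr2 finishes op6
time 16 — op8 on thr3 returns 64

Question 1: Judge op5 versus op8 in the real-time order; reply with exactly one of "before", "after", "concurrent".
op5 spans [9,10], op8 spans [13,16]
resp(op5)=10 < inv(op8)=13

before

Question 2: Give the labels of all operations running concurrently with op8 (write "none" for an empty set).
op8 spans [13,16]; an op avoiding the whole window 13..16 is ordered, any other is concurrent
op1 [1,3]: before
op2 [2,4]: before
op3 [5,6]: before
op4 [7,8]: before
op5 [9,10]: before
op6 [11,15]: concurrent
op7 [12,14]: concurrent

op6, op7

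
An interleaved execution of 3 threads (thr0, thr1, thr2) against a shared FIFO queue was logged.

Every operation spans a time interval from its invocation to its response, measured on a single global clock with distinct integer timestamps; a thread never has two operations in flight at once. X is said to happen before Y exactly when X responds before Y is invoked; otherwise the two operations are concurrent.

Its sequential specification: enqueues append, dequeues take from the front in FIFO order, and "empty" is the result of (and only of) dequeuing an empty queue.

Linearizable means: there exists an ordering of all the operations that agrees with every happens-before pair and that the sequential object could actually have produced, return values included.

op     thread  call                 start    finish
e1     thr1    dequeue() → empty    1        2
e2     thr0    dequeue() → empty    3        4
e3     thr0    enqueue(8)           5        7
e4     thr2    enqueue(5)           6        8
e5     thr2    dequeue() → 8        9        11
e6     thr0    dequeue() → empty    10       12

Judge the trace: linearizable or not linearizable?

prefix check: 1..11 passes, 1..12 fails once e6's time-12 response joins
every one of the 4 real-time-consistent orders over 6 completed FIFO queue ops fails the sequential spec
sample order e1, e2, e3, e4, e5, e6 stalls at step 6 — e6 dequeue() → empty has no legal effect
sample order e1, e2, e3, e4, e6, e5 stalls at step 5 — e6 dequeue() → empty has no legal effect

not linearizable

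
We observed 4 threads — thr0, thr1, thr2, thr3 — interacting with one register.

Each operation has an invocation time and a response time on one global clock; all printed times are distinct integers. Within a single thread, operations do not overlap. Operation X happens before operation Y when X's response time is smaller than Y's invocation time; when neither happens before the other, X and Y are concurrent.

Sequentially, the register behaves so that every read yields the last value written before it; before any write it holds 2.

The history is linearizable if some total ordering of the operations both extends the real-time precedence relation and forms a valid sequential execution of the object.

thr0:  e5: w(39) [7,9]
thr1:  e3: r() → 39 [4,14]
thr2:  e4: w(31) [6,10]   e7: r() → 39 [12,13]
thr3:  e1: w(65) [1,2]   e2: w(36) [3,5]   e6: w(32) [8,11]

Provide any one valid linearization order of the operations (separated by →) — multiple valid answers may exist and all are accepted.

e1 → e2 → e4 → e6 → e5 → e3 → e7

step 1: e1 w(65) — value 65
step 2: e2 w(36) — value 36
step 3: e4 w(31) — value 31
step 4: e6 w(32) — value 32
step 5: e5 w(39) — value 39
step 6: e3 r() → 39 — value 39
step 7: e7 r() → 39 — value 39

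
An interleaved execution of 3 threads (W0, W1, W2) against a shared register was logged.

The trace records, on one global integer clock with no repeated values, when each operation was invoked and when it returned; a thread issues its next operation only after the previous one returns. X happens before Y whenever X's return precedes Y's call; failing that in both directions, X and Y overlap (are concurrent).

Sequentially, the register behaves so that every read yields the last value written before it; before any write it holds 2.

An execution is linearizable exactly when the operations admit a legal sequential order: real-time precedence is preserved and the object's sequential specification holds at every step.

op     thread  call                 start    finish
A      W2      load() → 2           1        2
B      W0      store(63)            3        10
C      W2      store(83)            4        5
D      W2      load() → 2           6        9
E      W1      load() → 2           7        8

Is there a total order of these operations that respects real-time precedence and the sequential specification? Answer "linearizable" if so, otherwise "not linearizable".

prefix check: 1..7 passes, 1..8 fails once E's time-8 response joins
the completed operations (3 total) allow one real-time order; the register replay rejects it
no escape via the 2 pending operations (B, D): every completion choice fails
sample order A, C, E (pending dropped) stalls at step 3 — E load() → 2 has no legal effect

not linearizable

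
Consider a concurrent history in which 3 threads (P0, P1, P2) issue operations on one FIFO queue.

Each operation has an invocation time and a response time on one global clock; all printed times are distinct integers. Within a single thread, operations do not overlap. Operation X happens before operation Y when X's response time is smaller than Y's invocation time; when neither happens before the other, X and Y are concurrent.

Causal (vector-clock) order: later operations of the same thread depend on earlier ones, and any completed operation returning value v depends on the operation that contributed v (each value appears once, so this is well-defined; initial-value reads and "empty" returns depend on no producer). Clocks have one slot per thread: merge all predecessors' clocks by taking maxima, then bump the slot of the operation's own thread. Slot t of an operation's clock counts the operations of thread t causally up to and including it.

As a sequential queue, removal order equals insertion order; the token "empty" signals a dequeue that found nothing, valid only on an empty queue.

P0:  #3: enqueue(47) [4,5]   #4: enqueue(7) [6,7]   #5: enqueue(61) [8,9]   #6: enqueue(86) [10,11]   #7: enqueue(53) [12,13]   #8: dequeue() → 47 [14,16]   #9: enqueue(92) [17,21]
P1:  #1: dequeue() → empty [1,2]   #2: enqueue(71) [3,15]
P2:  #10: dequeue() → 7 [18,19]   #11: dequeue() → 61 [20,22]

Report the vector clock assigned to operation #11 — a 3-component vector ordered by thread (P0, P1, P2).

VC(#1, invoked at 1): no causal predecessors; +1 on P1 → (0, 1, 0)
VC(#3, invoked at 4): no causal predecessors; +1 on P0 → (1, 0, 0)
invoked at 3, #2 merges VC(#1)=(0, 1, 0) and bumps P1's slot → (0, 2, 0)
invoked at 6, #4 merges VC(#3)=(1, 0, 0) and bumps P0's slot → (2, 0, 0)
invoked at 18, #10 merges VC(#4)=(2, 0, 0) and bumps P2's slot → (2, 0, 1)
invoked at 8, #5 merges VC(#4)=(2, 0, 0) and bumps P0's slot → (3, 0, 0)
invoked at 10, #6 merges VC(#5)=(3, 0, 0) and bumps P0's slot → (4, 0, 0)
invoked at 20, #11 merges VC(#5)=(3, 0, 0), VC(#10)=(2, 0, 1) and bumps P2's slot → (3, 0, 2)
invoked at 12, #7 merges VC(#6)=(4, 0, 0) and bumps P0's slot → (5, 0, 0)
invoked at 14, #8 merges VC(#3)=(1, 0, 0), VC(#7)=(5, 0, 0) and bumps P0's slot → (6, 0, 0)
invoked at 17, #9 merges VC(#8)=(6, 0, 0) and bumps P0's slot → (7, 0, 0)
target: VC(#11) = (3, 0, 2)

(3, 0, 2)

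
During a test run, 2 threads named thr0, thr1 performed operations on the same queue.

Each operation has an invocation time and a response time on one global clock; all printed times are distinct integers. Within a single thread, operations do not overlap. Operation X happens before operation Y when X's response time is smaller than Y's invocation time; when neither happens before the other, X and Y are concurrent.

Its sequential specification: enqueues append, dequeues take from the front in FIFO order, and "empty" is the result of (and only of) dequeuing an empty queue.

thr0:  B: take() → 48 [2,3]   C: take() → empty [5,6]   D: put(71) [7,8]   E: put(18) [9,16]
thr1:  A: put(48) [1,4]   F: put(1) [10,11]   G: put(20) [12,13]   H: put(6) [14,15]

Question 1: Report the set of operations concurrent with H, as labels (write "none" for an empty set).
overlap test against H [14,15]: concurrent iff the interval meets 14..15
A [1,4]: before
B [2,3]: before
C [5,6]: before
D [7,8]: before
E [9,16]: concurrent
F [10,11]: before
G [12,13]: before

E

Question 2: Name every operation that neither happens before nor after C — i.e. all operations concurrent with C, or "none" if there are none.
concurrent with C ([5,6]): every op whose interval crosses 5..6
A [1,4]: before
B [2,3]: before
D [7,8]: after
E [9,16]: after
F [10,11]: after
G [12,13]: after
H [14,15]: after

none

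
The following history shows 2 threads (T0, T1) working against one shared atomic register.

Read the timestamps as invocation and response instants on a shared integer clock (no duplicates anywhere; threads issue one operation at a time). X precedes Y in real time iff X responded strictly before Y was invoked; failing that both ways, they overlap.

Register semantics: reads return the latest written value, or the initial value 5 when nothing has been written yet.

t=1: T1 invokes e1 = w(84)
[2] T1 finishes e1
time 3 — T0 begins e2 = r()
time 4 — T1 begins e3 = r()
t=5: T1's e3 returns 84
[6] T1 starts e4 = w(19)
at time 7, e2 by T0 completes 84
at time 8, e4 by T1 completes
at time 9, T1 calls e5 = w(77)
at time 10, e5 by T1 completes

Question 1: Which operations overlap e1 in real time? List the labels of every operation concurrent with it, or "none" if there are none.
concurrent with e1 ([1,2]): every op whose interval crosses 1..2
e2 [3,7]: after
e3 [4,5]: after
e4 [6,8]: after
e5 [9,10]: after

none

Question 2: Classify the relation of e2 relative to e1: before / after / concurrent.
e2 spans [3,7], e1 spans [1,2]
resp(e1)=2 < inv(e2)=3

after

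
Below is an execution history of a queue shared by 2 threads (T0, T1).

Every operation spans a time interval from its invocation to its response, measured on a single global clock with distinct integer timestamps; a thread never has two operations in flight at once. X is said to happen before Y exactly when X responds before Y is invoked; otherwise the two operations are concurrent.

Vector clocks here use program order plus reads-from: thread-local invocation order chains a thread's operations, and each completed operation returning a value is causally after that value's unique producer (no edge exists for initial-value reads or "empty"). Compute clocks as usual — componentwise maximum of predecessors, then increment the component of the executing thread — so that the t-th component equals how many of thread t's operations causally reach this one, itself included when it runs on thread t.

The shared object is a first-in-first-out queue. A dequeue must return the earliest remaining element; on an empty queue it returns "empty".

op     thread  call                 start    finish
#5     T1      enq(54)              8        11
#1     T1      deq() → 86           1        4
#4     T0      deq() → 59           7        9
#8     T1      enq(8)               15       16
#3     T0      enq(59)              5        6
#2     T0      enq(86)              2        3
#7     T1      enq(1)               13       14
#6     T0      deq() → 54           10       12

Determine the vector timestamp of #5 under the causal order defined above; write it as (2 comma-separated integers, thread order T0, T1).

(1, 2)

#2, invoked 2, has no incoming edges; only T0's bump applies → (1, 0)
invoked at 1, #1 merges VC(#2)=(1, 0) and bumps T1's slot → (1, 1)
invoked at 5, #3 merges VC(#2)=(1, 0) and bumps T0's slot → (2, 0)
invoked at 8, #5 merges VC(#1)=(1, 1) and bumps T1's slot → (1, 2)
invoked at 7, #4 merges VC(#3)=(2, 0) and bumps T0's slot → (3, 0)
invoked at 13, #7 merges VC(#5)=(1, 2) and bumps T1's slot → (1, 3)
invoked at 15, #8 merges VC(#7)=(1, 3) and bumps T1's slot → (1, 4)
invoked at 10, #6 merges VC(#4)=(3, 0), VC(#5)=(1, 2) and bumps T0's slot → (4, 2)
target: VC(#5) = (1, 2)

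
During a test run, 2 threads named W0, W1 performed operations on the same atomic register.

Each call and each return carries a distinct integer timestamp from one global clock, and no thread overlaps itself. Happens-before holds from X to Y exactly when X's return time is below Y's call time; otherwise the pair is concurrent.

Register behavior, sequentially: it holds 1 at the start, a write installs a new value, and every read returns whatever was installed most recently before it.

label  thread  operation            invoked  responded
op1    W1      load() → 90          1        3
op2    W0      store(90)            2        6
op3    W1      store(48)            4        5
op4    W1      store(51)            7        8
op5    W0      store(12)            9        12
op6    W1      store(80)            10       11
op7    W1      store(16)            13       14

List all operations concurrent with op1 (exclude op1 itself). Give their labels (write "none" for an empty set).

op2

concurrent with op1 ([1,3]): every op whose interval crosses 1..3
op2 [2,6]: concurrent
op3 [4,5]: after
op4 [7,8]: after
op5 [9,12]: after
op6 [10,11]: after
op7 [13,14]: after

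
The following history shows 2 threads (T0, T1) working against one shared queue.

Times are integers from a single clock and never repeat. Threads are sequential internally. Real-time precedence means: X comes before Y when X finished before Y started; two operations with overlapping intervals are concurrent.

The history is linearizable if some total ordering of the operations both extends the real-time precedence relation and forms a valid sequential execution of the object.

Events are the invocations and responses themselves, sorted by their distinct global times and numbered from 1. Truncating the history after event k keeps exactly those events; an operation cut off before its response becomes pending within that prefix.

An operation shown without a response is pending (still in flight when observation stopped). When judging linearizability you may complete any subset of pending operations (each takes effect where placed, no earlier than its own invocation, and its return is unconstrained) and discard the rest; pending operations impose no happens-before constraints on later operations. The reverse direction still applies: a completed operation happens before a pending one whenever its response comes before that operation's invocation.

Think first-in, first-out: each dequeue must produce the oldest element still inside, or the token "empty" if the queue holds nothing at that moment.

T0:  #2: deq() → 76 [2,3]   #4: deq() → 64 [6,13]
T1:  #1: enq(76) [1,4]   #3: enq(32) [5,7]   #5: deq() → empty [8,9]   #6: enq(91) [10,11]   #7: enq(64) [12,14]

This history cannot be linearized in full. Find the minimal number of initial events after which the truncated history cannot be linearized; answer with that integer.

one valid order for events 1..12 is #1, #2, #3, #4, #5, #6:
step 1: #1 enq(76) — queue <76>
step 2: #2 deq() → 76 — queue <>
step 3: #3 enq(32) — queue <32>
step 4: #4 deq() (pending, included) — queue <>
step 5: #5 deq() → empty — queue <>
step 6: #6 enq(91) — queue <91>
with event 13 included (#4 responding at time 13), all real-time-consistent orders fail
including or dropping the 1 pending operation (#7) in any combination fails
sample order #1, #2, #3, #4, #5, #6 (pending dropped) stalls at step 4 — #4 deq() → 64 has no legal effect
sample order #1, #2, #3, #5, #4, #6 (pending dropped) stalls at step 4 — #5 deq() → empty has no legal effect

13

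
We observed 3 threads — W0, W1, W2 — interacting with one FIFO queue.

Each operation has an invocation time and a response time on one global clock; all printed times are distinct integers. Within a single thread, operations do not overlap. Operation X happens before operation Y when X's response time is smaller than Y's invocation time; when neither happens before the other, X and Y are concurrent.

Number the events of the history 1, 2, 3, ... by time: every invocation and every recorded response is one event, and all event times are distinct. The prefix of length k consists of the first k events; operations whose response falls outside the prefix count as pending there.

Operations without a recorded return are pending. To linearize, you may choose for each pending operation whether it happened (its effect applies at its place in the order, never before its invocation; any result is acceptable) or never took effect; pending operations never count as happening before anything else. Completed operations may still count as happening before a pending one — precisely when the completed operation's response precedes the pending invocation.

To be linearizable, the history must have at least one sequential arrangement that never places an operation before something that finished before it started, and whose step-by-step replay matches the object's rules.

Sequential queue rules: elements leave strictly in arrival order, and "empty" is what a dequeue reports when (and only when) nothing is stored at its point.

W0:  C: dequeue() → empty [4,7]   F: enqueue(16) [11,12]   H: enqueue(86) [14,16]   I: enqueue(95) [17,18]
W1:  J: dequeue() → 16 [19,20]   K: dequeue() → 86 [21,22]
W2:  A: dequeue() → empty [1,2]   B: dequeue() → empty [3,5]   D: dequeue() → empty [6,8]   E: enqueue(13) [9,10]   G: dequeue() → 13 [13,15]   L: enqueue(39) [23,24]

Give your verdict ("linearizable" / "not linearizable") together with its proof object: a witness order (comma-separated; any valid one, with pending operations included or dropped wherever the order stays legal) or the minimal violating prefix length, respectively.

linearizable — witness: A, B, C, D, E, F, G, H, I, J, K, L

1. A dequeue() → empty, leaving queue <>
2. B dequeue() → empty, leaving queue <>
3. C dequeue() → empty, leaving queue <>
4. D dequeue() → empty, leaving queue <>
5. E enqueue(13), leaving queue <13>
6. F enqueue(16), leaving queue <13,16>
7. G dequeue() → 13, leaving queue <16>
8. H enqueue(86), leaving queue <16,86>
9. I enqueue(95), leaving queue <16,86,95>
10. J dequeue() → 16, leaving queue <86,95>
11. K dequeue() → 86, leaving queue <95>
12. L enqueue(39), leaving queue <95,39>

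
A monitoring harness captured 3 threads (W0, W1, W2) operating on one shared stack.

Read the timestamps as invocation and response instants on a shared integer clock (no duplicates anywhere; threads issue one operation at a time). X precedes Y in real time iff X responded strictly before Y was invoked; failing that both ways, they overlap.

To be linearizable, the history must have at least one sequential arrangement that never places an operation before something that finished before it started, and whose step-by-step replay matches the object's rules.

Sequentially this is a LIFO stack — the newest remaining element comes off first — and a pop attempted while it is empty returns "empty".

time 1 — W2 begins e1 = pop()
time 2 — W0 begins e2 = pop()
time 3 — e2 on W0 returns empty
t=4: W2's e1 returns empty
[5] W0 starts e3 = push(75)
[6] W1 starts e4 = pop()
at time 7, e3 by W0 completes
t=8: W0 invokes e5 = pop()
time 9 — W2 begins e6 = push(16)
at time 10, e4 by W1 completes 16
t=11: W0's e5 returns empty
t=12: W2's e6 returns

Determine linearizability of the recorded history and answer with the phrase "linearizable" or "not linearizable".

the violation lands at event 11, e5's response at time 11: events 1..10 linearize, events 1..11 do not
5 completed operations, 6 real-time-consistent orders — every stack replay fails
completion choices over the 1 pending operation (e6) were checked; none helps
sample order e1, e2, e3, e4, e5 (pending dropped) stalls at step 4 — e4 pop() → 16 has no legal effect
sample order e1, e2, e3, e5, e4 (pending dropped) stalls at step 4 — e5 pop() → empty has no legal effect

not linearizable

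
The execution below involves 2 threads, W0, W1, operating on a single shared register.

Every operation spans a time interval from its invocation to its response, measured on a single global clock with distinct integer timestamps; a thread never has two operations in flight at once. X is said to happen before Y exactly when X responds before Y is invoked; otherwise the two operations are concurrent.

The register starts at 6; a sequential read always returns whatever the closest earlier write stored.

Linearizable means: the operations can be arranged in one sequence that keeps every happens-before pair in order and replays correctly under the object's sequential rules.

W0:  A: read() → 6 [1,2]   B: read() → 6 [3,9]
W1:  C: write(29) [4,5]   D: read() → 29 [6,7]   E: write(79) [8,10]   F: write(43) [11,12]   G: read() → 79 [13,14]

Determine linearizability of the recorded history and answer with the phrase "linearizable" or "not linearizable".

through event 13 a valid linearization exists; event 14 (G responding at time 14) ends that
every one of the 4 real-time-consistent orders over 7 completed register ops fails the sequential spec
e.g. A, B, C, D, E, F, G: illegal at step 7, since G read() → 79 cannot apply there
e.g. A, C, B, D, E, F, G: illegal at step 3, since B read() → 6 cannot apply there

not linearizable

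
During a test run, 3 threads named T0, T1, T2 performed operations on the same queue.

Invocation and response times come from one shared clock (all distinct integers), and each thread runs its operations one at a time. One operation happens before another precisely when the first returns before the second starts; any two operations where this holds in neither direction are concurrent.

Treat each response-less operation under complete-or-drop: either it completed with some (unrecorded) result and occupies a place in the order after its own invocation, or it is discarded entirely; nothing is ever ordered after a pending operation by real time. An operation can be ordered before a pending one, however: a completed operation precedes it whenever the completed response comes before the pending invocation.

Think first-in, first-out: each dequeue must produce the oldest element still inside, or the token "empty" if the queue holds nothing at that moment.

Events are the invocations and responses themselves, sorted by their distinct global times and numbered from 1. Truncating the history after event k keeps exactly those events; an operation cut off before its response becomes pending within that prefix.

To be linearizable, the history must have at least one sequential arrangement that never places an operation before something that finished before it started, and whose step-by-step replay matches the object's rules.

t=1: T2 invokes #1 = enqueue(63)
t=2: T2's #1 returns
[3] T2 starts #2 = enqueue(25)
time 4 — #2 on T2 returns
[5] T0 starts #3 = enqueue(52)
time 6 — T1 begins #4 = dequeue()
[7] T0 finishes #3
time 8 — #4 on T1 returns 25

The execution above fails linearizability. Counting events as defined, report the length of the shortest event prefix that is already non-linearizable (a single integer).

one valid order for events 1..7 is #1, #2, #3:
step 1: #1 enqueue(63) — queue <63>
step 2: #2 enqueue(25) — queue <63,25>
step 3: #3 enqueue(52) — queue <63,25,52>
with event 8 included (#4 responding at time 8), all real-time-consistent orders fail
for example #1, #2, #3, #4 fails at step 4: #4 dequeue() → 25 is not legal there
for example #1, #2, #4, #3 fails at step 3: #4 dequeue() → 25 is not legal there

8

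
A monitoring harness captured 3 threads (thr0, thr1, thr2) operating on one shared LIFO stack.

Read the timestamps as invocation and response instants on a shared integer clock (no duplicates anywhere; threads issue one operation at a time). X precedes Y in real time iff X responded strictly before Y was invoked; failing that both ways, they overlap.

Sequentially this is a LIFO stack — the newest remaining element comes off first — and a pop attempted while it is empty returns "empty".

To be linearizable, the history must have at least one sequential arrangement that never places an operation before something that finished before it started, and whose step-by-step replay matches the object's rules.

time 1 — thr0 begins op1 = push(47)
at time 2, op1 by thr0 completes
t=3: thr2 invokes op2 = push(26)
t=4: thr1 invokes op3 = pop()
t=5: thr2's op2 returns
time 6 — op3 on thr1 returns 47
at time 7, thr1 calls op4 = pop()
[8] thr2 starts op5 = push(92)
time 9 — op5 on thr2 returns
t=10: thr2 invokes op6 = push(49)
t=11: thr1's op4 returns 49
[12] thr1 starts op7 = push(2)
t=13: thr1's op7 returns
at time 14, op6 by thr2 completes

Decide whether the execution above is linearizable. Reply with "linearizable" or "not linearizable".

one valid linearization: op1, op3, op2, op5, op6, op4, op7
step 1: op1 push(47) — stack <47>
step 2: op3 pop() → 47 — stack <>
step 3: op2 push(26) — stack <26>
step 4: op5 push(92) — stack <26,92>
step 5: op6 push(49) — stack <26,92,49>
step 6: op4 pop() → 49 — stack <26,92>
step 7: op7 push(2) — stack <26,92,2>

linearizable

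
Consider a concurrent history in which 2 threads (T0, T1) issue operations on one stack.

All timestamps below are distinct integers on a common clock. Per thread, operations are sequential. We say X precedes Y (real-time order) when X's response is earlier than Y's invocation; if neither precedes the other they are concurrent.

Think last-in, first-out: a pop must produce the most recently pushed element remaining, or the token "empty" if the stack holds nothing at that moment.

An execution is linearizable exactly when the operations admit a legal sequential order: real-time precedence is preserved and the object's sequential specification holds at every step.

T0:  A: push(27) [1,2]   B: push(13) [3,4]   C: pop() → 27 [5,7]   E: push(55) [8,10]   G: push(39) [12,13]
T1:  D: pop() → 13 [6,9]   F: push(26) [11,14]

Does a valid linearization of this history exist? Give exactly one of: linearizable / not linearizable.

one valid linearization: A, B, D, C, E, F, G
step 1: A push(27) — stack <27>
step 2: B push(13) — stack <27,13>
step 3: D pop() → 13 — stack <27>
step 4: C pop() → 27 — stack <>
step 5: E push(55) — stack <55>
step 6: F push(26) — stack <55,26>
step 7: G push(39) — stack <55,26,39>

linearizable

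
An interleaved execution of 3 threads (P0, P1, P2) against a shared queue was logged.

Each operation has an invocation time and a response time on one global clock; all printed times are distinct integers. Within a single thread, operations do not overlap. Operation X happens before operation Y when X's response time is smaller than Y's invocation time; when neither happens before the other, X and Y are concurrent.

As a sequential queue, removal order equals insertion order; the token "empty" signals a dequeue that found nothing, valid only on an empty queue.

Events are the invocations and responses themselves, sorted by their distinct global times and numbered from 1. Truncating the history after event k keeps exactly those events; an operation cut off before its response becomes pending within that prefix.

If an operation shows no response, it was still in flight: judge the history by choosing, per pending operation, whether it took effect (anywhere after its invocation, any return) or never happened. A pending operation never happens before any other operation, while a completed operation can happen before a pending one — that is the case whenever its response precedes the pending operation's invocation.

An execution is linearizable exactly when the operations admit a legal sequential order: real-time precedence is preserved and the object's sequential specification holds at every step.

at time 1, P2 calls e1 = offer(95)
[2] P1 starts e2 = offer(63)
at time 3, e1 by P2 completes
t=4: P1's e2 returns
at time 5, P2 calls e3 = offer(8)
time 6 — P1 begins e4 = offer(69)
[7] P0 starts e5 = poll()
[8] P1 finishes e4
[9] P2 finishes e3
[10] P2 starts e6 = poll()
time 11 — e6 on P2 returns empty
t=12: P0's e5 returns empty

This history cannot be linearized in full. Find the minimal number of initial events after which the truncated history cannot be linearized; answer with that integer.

11

one valid order for events 1..10 is e1, e2, e3, e4:
after step 1 (e1 offer(95)): queue <95>
after step 2 (e2 offer(63)): queue <95,63>
after step 3 (e3 offer(8)): queue <95,63,8>
after step 4 (e4 offer(69)): queue <95,63,8,69>
include event 11 — e6 responding at 11 — and every candidate order breaks
including or dropping the 1 pending operation (e5) in any combination fails
e.g. e1, e2, e3, e4, e6 (pending dropped): illegal at step 5, since e6 poll() → empty cannot apply there
e.g. e1, e2, e4, e3, e6 (pending dropped): illegal at step 5, since e6 poll() → empty cannot apply there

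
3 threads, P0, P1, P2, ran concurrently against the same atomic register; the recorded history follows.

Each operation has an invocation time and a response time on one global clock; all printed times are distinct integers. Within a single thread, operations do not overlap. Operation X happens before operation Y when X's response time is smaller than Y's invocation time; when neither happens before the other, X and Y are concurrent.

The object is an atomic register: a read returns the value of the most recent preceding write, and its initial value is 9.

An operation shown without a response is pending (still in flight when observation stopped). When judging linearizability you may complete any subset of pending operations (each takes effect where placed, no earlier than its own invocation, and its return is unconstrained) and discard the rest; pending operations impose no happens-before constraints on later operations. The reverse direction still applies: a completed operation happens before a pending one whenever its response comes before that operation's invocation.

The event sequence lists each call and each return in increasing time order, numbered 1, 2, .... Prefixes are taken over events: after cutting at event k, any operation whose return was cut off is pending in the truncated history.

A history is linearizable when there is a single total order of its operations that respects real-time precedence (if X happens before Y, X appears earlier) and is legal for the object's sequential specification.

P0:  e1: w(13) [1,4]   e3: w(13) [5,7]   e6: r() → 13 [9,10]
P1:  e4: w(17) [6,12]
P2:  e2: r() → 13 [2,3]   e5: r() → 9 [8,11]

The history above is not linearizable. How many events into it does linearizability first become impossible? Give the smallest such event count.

11

events 1..10 are linearizable, e.g. via e1, e2, e3, e5, e6:
1. e1 w(13), leaving value 13
2. e2 r() → 13, leaving value 13
3. e3 w(13), leaving value 13
4. e5 r() (pending, included), leaving value 13
5. e6 r() → 13, leaving value 13
event 11 — e5's response, time 11 — after it, nothing linearizes
every completion of the 1 pending operation (e4) was checked; none linearizes
sample order e1, e2, e3, e5, e6 (pending dropped) stalls at step 4 — e5 r() → 9 has no legal effect
sample order e1, e2, e3, e6, e5 (pending dropped) stalls at step 5 — e5 r() → 9 has no legal effect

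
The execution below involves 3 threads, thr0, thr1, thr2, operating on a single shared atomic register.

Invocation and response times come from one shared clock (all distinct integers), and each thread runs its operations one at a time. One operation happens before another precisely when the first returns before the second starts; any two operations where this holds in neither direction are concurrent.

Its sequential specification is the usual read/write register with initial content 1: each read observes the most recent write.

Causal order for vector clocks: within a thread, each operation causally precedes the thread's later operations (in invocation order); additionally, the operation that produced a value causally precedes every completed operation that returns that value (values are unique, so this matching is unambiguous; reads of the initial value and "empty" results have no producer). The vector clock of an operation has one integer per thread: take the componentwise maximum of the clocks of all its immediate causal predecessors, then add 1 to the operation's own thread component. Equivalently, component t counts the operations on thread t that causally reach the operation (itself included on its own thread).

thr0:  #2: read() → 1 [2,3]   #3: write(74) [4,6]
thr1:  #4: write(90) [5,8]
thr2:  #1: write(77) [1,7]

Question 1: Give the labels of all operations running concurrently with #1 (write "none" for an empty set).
#2, #3, #4

#1 spans [1,7]: anything still running between times 1 and 7 counts as concurrent
#2 [2,3]: concurrent
#3 [4,6]: concurrent
#4 [5,8]: concurrent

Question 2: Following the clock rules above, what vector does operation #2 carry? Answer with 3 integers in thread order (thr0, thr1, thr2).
(1, 0, 0)

#1, invoked 1, has no incoming edges; only thr2's bump applies → (0, 0, 1)
#4, invoked 5, has no incoming edges; only thr1's bump applies → (0, 1, 0)
#2, invoked 2, has no incoming edges; only thr0's bump applies → (1, 0, 0)
VC(#3, invoked at 4): max of VC(#2)=(1, 0, 0), then +1 on thread thr0 → (2, 0, 0)
target: VC(#2) = (1, 0, 0)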